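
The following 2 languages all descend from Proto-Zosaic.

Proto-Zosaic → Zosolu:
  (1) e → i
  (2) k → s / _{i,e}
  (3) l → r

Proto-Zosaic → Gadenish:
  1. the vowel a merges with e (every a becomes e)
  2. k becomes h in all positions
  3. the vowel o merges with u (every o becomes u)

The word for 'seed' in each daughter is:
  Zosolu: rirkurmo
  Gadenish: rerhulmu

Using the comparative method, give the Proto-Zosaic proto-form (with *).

Position 8: Zosolu has o, Gadenish has u. Zosolu preserves o here (none of its changes turn any other segment into o), so the proto-segment is *o.
Position 6: Zosolu has r, Gadenish has l. Gadenish preserves l here (none of its changes turn any other segment into l), so the proto-segment is *l.
Position 2: Zosolu has i, Gadenish has e. Taking the neighbouring segments as reconstructed: Zosolu i could go back to *e or *i; Gadenish e could go back to *a or *e — the one source consistent with every daughter is *e.
This points to *rerkulmo. Verify forward in each daughter:
Zosolu: start from *rerkulmo.
  rule 1 (vowel merger): rerkulmo → rirkulmo
  rule 2: no change — rirkulmo
  rule 3 (unconditioned shift): rirkulmo → rirkurmo
  ⇒ Zosolu rirkurmo
Gadenish: *rerkulmo
  rerkulmo (rule 1 does not apply)
  rerkulmo → rerhulmo   [unconditioned shift]
  rerhulmo → rerhulmu   [vowel merger]
  giving Gadenish rerhulmu.
Only *rerkulmo yields all of Zosolu rirkurmo, Gadenish rerhulmu.

*rerkulmo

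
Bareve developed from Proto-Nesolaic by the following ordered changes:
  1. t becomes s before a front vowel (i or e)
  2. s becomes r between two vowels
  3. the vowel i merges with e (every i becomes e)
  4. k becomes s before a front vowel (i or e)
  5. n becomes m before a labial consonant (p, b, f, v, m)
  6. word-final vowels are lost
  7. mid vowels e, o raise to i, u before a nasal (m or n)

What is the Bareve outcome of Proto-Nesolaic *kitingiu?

seringe

Bareve: *kitingiu
  kitingiu → kisingiu   [palatalisation]
  kisingiu → kiringiu   [rhotacism]
  kiringiu → kerengeu   [vowel merger]
  kerengeu → serengeu   [palatalisation]
  serengeu (rule 5 does not apply)
  serengeu → serenge   [apocope]
  serenge → seringe   [pre-nasal raising]
  giving Bareve seringe.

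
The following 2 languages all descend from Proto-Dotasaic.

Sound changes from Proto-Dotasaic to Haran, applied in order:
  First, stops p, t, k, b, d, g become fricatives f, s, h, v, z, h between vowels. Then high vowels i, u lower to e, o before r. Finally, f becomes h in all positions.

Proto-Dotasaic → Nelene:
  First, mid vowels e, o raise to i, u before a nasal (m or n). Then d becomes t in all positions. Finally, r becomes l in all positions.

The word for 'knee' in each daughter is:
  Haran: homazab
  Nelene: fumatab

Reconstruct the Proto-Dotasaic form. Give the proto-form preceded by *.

*fomadab

Position 5: Haran has z, Nelene has t. Taking the neighbouring segments as reconstructed: Haran z could go back to *d or *z; Nelene t could go back to *t or *d — the one source consistent with every daughter is *d.
Position 2: Haran has o, Nelene has u. Taking the neighbouring segments as reconstructed: Haran o can only go back to *o; Nelene u could go back to *o or *u — the one source consistent with every daughter is *o.
Continuing position by position gives *fomadab; check it forward:
Haran: *fomadab
  fomadab → fomazab   [intervocalic lenition]
  fomazab (rule 2 does not apply)
  fomazab → homazab   [unconditioned shift]
  giving Haran homazab.
Nelene: start from *fomadab.
  rule 1 (pre-nasal raising): fomadab → fumadab
  rule 2 (unconditioned shift): fumadab → fumatab
  rule 3: no change — fumatab
  ⇒ Nelene fumatab
*fomadab is the unique common source.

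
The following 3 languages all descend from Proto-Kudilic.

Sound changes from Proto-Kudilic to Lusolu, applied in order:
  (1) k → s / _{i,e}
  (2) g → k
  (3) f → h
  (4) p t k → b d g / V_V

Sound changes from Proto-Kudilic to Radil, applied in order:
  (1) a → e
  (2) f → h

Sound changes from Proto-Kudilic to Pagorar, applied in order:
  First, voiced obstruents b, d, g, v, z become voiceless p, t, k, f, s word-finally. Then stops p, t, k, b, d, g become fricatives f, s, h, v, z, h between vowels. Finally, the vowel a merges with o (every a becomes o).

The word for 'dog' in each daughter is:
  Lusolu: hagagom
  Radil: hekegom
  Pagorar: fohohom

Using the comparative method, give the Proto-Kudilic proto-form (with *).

Position 3: Lusolu has g, Radil has k, Pagorar has h. Radil preserves k here (none of its changes turn any other segment into k), so the proto-segment is *k.
Position 4: Lusolu has a, Radil has e, Pagorar has o. Lusolu preserves a here (none of its changes turn any other segment into a), so the proto-segment is *a.
Position 1: Lusolu has h, Radil has h, Pagorar has f. Taking the neighbouring segments as reconstructed: Lusolu h could go back to *f or *h; Radil h could go back to *f or *h; Pagorar f can only go back to *f — the one source consistent with every daughter is *f.
Continuing position by position gives *fakagom; check it forward:
Lusolu: *fakagom
  fakagom (rule 1 does not apply)
  fakagom → fakakom   [unconditioned shift]
  fakakom → hakakom   [unconditioned shift]
  hakakom → hagagom   [intervocalic voicing]
  giving Lusolu hagagom.
Radil: start from *fakagom.
  rule 1 (vowel merger): fakagom → fekegom
  rule 2 (unconditioned shift): fekegom → hekegom
  ⇒ Radil hekegom
Pagorar: *fakagom
  fakagom (rule 1 does not apply)
  fakagom → fahahom   [intervocalic lenition]
  fahahom → fohohom   [vowel merger]
  giving Pagorar fohohom.
*fakagom is the unique common source.

*fakagom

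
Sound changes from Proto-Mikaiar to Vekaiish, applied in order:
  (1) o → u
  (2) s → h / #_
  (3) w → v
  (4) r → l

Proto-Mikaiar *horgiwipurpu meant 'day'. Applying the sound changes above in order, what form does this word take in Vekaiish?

Vekaiish: start from *horgiwipurpu.
  rule 1 (vowel merger): horgiwipurpu → hurgiwipurpu
  rule 2: no change — hurgiwipurpu
  rule 3 (unconditioned shift): hurgiwipurpu → hurgivipurpu
  rule 4 (unconditioned shift): hurgivipurpu → hulgivipulpu
  ⇒ Vekaiish hulgivipulpu

hulgivipulpu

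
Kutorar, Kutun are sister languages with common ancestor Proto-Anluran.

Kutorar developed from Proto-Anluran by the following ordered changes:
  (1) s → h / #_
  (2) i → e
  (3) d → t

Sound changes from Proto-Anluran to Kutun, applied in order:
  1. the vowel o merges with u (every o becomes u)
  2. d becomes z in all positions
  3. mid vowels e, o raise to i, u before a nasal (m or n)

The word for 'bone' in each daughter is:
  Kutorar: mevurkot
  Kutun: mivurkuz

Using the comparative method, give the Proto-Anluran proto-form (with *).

*mivurkod

Position 7: Kutorar has o, Kutun has u. Kutorar preserves o here (none of its changes turn any other segment into o), so the proto-segment is *o.
Position 8: Kutorar has t, Kutun has z. Taking the neighbouring segments as reconstructed: Kutorar t could go back to *t or *d; Kutun z could go back to *d or *z — the one source consistent with every daughter is *d.
Position 2: Kutorar has e, Kutun has i. Taking the neighbouring segments as reconstructed: Kutorar e could go back to *e or *i; Kutun i can only go back to *i — the one source consistent with every daughter is *i.
Verify the candidate proto-form against each daughter:
Kutorar: start from *mivurkod.
  rule 1: no change — mivurkod
  rule 2 (vowel merger): mivurkod → mevurkod
  rule 3 (unconditioned shift): mevurkod → mevurkot
  ⇒ Kutorar mevurkot
Kutun: start from *mivurkod.
  rule 1 (vowel merger): mivurkod → mivurkud
  rule 2 (unconditioned shift): mivurkud → mivurkuz
  rule 3: no change — mivurkuz
  ⇒ Kutun mivurkuz
Only *mivurkod yields all of Kutorar mevurkot, Kutun mivurkuz.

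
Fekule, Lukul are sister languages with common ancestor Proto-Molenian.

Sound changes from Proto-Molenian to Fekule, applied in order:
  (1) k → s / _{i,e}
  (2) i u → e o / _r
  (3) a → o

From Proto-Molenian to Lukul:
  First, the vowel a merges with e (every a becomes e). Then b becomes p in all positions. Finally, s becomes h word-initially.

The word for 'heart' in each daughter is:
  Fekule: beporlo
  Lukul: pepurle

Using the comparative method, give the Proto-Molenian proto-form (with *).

*bepurla

Position 7: Fekule has o, Lukul has e. Taking the neighbouring segments as reconstructed: Fekule o could go back to *a or *o; Lukul e could go back to *a or *e — the one source consistent with every daughter is *a.
Position 1: Fekule has b, Lukul has p. Fekule preserves b here (none of its changes turn any other segment into b), so the proto-segment is *b.
Position 4: Fekule has o, Lukul has u. Lukul preserves u here (none of its changes turn any other segment into u), so the proto-segment is *u.
The remaining positions agree across the daughters. Check the candidate against every language:
Fekule: start from *bepurla.
  rule 1: no change — bepurla
  rule 2 (pre-rhotic lowering): bepurla → beporla
  rule 3 (vowel merger): beporla → beporlo
  ⇒ Fekule beporlo
Lukul: *bepurla > bepurle > pepurle  (by vowel merger, unconditioned shift)
*bepurla is the unique common source.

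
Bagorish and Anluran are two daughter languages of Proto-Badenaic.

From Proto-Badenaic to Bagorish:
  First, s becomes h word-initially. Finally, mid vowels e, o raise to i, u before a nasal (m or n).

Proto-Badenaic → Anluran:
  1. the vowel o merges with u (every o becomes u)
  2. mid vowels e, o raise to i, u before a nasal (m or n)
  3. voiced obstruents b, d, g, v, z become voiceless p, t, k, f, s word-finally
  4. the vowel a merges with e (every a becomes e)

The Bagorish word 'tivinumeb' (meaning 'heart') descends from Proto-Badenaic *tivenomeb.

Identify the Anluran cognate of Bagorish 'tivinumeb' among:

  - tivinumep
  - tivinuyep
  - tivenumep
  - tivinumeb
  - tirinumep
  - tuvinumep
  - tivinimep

tivinumep

Anluran: start from *tivenomeb.
  rule 1 (vowel merger): tivenomeb → tivenumeb
  rule 2 (pre-nasal raising): tivenumeb → tivinumeb
  rule 3 (final devoicing): tivinumeb → tivinumep
  rule 4: no change — tivinumep
  ⇒ Anluran tivinumep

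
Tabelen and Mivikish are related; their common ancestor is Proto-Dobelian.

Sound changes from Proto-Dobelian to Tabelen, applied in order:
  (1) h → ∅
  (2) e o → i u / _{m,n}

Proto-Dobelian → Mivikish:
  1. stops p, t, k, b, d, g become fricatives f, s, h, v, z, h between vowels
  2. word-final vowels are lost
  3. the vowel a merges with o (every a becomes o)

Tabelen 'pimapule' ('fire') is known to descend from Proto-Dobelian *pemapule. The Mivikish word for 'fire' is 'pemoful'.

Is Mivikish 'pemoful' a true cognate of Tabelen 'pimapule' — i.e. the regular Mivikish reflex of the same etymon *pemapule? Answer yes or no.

yes

Derive the expected Mivikish reflex of *pemapule:
Mivikish: start from *pemapule.
  rule 1 (intervocalic lenition): pemapule → pemafule
  rule 2 (apocope): pemafule → pemaful
  rule 3 (vowel merger): pemaful → pemoful
  ⇒ Mivikish pemoful
Mivikish 'pemoful' matches the regular reflex exactly, so the pair is cognate.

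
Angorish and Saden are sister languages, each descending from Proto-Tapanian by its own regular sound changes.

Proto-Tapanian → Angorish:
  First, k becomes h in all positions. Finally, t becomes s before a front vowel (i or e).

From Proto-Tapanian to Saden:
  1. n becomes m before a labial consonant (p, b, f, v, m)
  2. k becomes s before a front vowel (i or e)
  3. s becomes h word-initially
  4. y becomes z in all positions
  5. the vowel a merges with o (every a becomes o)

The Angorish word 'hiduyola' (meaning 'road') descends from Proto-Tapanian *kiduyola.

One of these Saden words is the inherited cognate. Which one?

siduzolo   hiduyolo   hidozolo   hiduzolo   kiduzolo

Saden: *kiduyola > siduyola > hiduyola > hiduzola > hiduzolo  (by palatalisation, debuccalisation, unconditioned shift, vowel merger)
The other candidates each miss or misapply at least one Saden change.

hiduzolo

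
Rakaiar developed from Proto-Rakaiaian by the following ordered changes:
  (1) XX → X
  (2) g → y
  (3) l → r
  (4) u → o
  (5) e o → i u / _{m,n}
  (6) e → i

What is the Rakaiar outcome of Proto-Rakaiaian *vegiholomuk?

Rakaiar: start from *vegiholomuk.
  rule 1: no change — vegiholomuk
  rule 2 (unconditioned shift): vegiholomuk → veyiholomuk
  rule 3 (unconditioned shift): veyiholomuk → veyihoromuk
  rule 4 (vowel merger): veyihoromuk → veyihoromok
  rule 5 (pre-nasal raising): veyihoromok → veyihorumok
  rule 6 (vowel merger): veyihorumok → viyihorumok
  ⇒ Rakaiar viyihorumok

viyihorumok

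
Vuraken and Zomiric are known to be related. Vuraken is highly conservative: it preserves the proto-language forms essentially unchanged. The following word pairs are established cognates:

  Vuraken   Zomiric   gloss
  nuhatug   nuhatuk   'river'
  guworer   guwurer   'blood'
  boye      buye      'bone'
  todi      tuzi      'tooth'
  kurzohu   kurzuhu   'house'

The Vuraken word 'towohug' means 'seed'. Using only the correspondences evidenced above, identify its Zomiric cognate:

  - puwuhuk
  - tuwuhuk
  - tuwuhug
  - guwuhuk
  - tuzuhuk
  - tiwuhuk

boye ~ buye, todi ~ tuzi — Vuraken o corresponds to Zomiric u after a consonant, before a consonant other than r, m, n, p, b, f, v.
nuhatug ~ nuhatuk — Vuraken g corresponds to Zomiric k word-finally.
Applying these to Vuraken 'towohug':
  towohug → tuwohug   (o→u after a consonant, before a consonant other than r, m, n, p, b, f, v)
  tuwohug → tuwuhug   (o→u after a consonant, before a consonant other than r, m, n, p, b, f, v)
  tuwuhug → tuwuhuk   (g→k word-finally)
So the Zomiric cognate is 'tuwuhuk'.

tuwuhuk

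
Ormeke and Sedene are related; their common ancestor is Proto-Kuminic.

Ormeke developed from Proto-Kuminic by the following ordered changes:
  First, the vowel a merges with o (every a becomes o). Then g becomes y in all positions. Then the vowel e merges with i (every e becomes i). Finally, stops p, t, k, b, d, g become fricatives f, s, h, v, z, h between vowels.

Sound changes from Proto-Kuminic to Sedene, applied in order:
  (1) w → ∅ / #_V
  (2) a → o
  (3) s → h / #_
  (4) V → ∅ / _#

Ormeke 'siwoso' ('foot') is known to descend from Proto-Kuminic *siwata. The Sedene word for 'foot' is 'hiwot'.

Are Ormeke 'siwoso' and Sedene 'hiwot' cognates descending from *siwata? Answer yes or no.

Derive the expected Sedene reflex of *siwata:
Sedene: *siwata
  siwata (rule 1 does not apply)
  siwata → siwoto   [vowel merger]
  siwoto → hiwoto   [debuccalisation]
  hiwoto → hiwot   [apocope]
  giving Sedene hiwot.
Sedene 'hiwot' matches the regular reflex exactly, so the pair is cognate.

yes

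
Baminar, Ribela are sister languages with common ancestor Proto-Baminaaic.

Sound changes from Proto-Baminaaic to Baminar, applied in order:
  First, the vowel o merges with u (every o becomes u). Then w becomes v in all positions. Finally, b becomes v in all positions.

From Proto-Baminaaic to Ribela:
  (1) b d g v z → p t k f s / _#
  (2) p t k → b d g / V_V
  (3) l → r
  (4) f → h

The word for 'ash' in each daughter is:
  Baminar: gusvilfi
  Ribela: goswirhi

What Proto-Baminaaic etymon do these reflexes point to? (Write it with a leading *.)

*goswilfi

Position 6: Baminar has l, Ribela has r. Baminar preserves l here (none of its changes turn any other segment into l), so the proto-segment is *l.
Position 7: Baminar has f, Ribela has h. Baminar preserves f here (none of its changes turn any other segment into f), so the proto-segment is *f.
Verify the candidate proto-form against each daughter:
Baminar: start from *goswilfi.
  rule 1 (vowel merger): goswilfi → guswilfi
  rule 2 (unconditioned shift): guswilfi → gusvilfi
  rule 3: no change — gusvilfi
  ⇒ Baminar gusvilfi
Ribela: start from *goswilfi.
  rule 1: no change — goswilfi
  rule 2: no change — goswilfi
  rule 3 (unconditioned shift): goswilfi → goswirfi
  rule 4 (unconditioned shift): goswirfi → goswirhi
  ⇒ Ribela goswirhi
Only *goswilfi yields all of Baminar gusvilfi, Ribela goswirhi.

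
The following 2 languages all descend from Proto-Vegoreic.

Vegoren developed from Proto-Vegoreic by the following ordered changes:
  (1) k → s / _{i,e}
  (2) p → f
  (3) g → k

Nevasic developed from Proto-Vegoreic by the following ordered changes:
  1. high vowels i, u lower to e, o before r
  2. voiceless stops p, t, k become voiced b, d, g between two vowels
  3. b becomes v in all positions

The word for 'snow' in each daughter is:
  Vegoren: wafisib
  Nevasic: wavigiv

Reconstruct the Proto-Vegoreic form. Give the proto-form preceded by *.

Position 5: Vegoren has s, Nevasic has g. Taking the neighbouring segments as reconstructed: Vegoren s could go back to *k or *s; Nevasic g could go back to *k or *g — the one source consistent with every daughter is *k.
Position 3: Vegoren has f, Nevasic has v. Taking the neighbouring segments as reconstructed: Vegoren f could go back to *p or *f; Nevasic v could go back to *p or *b or *v — the one source consistent with every daughter is *p.
Position 7: Vegoren has b, Nevasic has v. Vegoren preserves b here (none of its changes turn any other segment into b), so the proto-segment is *b.
Continuing position by position gives *wapikib; check it forward:
Vegoren: *wapikib > wapisib > wafisib  (by palatalisation, unconditioned shift)
Nevasic: start from *wapikib.
  rule 1: no change — wapikib
  rule 2 (intervocalic voicing): wapikib → wabigib
  rule 3 (unconditioned shift): wabigib → wavigiv
  ⇒ Nevasic wavigiv
No other proto-form is consistent with every reflex, so the reconstruction is *wapikib.

*wapikib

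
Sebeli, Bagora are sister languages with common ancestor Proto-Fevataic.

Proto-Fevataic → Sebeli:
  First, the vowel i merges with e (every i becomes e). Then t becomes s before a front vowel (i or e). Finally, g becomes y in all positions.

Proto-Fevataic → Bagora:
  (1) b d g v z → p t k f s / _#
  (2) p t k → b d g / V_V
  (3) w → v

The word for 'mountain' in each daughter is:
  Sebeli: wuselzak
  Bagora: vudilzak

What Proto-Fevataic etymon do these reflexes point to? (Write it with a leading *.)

Position 4: Sebeli has e, Bagora has i. Bagora preserves i here (none of its changes turn any other segment into i), so the proto-segment is *i.
Position 1: Sebeli has w, Bagora has v. Sebeli preserves w here (none of its changes turn any other segment into w), so the proto-segment is *w.
Verify the candidate proto-form against each daughter:
Sebeli: *wutilzak > wutelzak > wuselzak  (by vowel merger, palatalisation)
Bagora: start from *wutilzak.
  rule 1: no change — wutilzak
  rule 2 (intervocalic voicing): wutilzak → wudilzak
  rule 3 (unconditioned shift): wudilzak → vudilzak
  ⇒ Bagora vudilzak
*wutilzak is the unique common source.

*wutilzak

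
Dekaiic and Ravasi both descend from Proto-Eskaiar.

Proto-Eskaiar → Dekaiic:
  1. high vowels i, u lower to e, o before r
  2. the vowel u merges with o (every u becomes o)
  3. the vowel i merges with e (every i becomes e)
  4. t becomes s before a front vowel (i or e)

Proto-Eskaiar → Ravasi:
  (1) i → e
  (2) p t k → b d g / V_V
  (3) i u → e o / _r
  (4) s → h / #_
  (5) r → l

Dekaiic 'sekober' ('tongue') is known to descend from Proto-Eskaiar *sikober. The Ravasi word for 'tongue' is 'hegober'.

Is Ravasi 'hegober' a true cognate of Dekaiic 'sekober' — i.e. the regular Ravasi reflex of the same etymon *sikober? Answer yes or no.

Derive the expected Ravasi reflex of *sikober:
Ravasi: *sikober > sekober > segober > hegober > hegobel  (by vowel merger, intervocalic voicing, debuccalisation, unconditioned shift)
The regular Ravasi reflex would be 'hegobel', but the attested form is 'hegober'. The correspondence is irregular, so they are not cognates (the Ravasi form has a different source).

no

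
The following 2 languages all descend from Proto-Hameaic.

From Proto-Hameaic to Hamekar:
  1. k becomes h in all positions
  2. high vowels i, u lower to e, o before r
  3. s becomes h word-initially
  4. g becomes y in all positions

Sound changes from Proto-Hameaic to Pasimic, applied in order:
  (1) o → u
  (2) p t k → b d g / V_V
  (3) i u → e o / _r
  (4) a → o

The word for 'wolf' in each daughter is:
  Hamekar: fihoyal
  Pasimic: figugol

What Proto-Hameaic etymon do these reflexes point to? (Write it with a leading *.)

Position 4: Hamekar has o, Pasimic has u. Taking the neighbouring segments as reconstructed: Hamekar o can only go back to *o; Pasimic u could go back to *o or *u — the one source consistent with every daughter is *o.
Position 6: Hamekar has a, Pasimic has o. Hamekar preserves a here (none of its changes turn any other segment into a), so the proto-segment is *a.
Verify the candidate proto-form against each daughter:
Hamekar: start from *fikogal.
  rule 1 (unconditioned shift): fikogal → fihogal
  rule 2: no change — fihogal
  rule 3: no change — fihogal
  rule 4 (unconditioned shift): fihogal → fihoyal
  ⇒ Hamekar fihoyal
Pasimic: start from *fikogal.
  rule 1 (vowel merger): fikogal → fikugal
  rule 2 (intervocalic voicing): fikugal → figugal
  rule 3: no change — figugal
  rule 4 (vowel merger): figugal → figugol
  ⇒ Pasimic figugol
*fikogal is the unique common source.

*fikogal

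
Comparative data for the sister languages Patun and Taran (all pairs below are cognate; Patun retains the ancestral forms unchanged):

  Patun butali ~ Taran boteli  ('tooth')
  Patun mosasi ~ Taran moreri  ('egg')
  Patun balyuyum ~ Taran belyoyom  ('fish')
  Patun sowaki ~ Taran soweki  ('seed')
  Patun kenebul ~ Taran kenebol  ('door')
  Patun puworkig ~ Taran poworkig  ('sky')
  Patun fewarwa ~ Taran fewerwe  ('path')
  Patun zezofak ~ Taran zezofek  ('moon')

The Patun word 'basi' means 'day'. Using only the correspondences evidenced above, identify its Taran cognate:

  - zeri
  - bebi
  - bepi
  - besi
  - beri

beri

butali ~ boteli, mosasi ~ moreri — Patun a corresponds to Taran e after a consonant, before a consonant other than r, m, n, p, b, f, v.
mosasi ~ moreri — Patun s corresponds to Taran r between vowels (before a front vowel).
Applying these to Patun 'basi':
  basi → besi   (a→e after a consonant, before a consonant other than r, m, n, p, b, f, v)
  besi → beri   (s→r between vowels (before a front vowel))
So the Taran cognate is 'beri'.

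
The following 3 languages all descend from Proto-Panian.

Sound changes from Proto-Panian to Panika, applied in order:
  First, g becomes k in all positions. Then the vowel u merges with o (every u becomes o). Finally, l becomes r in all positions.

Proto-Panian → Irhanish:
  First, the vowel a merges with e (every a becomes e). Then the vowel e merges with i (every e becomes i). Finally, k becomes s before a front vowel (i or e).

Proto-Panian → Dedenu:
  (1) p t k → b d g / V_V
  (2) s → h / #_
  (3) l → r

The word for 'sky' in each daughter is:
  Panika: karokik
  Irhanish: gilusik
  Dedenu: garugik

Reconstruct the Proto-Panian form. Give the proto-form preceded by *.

*galukik

Position 4: Panika has o, Irhanish has u, Dedenu has u. Irhanish preserves u here (none of its changes turn any other segment into u), so the proto-segment is *u.
Position 3: Panika has r, Irhanish has l, Dedenu has r. Irhanish preserves l here (none of its changes turn any other segment into l), so the proto-segment is *l.
Position 5: Panika has k, Irhanish has s, Dedenu has g. Taking the neighbouring segments as reconstructed: Panika k could go back to *k or *g; Irhanish s could go back to *k or *s; Dedenu g could go back to *k or *g — the one source consistent with every daughter is *k.
Continuing position by position gives *galukik; check it forward:
Panika: *galukik > kalukik > kalokik > karokik  (by unconditioned shift, vowel merger, unconditioned shift)
Irhanish: *galukik > gelukik > gilukik > gilusik  (by vowel merger, vowel merger, palatalisation)
Dedenu: start from *galukik.
  rule 1 (intervocalic voicing): galukik → galugik
  rule 2: no change — galugik
  rule 3 (unconditioned shift): galugik → garugik
  ⇒ Dedenu garugik
*galukik is the unique common source.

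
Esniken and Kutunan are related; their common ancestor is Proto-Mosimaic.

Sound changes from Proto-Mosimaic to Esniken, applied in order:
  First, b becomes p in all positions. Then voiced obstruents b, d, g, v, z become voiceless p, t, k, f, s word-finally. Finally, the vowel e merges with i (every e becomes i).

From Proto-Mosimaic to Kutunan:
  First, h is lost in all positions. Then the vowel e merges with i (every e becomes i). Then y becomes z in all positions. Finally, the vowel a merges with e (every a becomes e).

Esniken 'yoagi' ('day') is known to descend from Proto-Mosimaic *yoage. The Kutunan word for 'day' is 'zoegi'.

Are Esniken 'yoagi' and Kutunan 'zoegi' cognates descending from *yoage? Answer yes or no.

Derive the expected Kutunan reflex of *yoage:
Kutunan: *yoage
  yoage (rule 1 does not apply)
  yoage → yoagi   [vowel merger]
  yoagi → zoagi   [unconditioned shift]
  zoagi → zoegi   [vowel merger]
  giving Kutunan zoegi.
Kutunan 'zoegi' matches the regular reflex exactly, so the pair is cognate.

yes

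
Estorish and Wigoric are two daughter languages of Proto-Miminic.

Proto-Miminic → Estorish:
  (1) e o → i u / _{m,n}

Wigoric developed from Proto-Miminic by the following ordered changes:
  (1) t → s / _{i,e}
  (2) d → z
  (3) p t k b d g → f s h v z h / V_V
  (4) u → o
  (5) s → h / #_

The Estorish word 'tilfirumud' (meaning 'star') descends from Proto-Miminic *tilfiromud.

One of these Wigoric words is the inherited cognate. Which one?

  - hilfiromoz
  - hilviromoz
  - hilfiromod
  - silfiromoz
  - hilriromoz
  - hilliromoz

Wigoric: start from *tilfiromud.
  rule 1 (palatalisation): tilfiromud → silfiromud
  rule 2 (unconditioned shift): silfiromud → silfiromuz
  rule 3: no change — silfiromuz
  rule 4 (vowel merger): silfiromuz → silfiromoz
  rule 5 (debuccalisation): silfiromoz → hilfiromoz
  ⇒ Wigoric hilfiromoz
Among the options, 'hilfiromoz' alone shows every Wigoric change applied in order.

hilfiromoz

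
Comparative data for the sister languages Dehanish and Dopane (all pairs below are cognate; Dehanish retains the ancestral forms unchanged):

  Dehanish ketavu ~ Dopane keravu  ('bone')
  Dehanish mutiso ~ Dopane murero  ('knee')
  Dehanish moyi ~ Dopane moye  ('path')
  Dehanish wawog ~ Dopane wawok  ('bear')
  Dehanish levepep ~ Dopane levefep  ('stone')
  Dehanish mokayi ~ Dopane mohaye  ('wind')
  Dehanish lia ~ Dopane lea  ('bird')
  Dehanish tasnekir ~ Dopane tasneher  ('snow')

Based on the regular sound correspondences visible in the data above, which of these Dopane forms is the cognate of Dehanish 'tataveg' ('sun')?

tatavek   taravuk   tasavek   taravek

taravek

ketavu ~ keravu — Dehanish t corresponds to Dopane r between vowels (before a back vowel).
wawog ~ wawok — Dehanish g corresponds to Dopane k word-finally.
Applying these to Dehanish 'tataveg':
  tataveg → taraveg   (t→r between vowels (before a back vowel))
  taraveg → taravek   (g→k word-finally)
So the Dopane cognate is 'taravek'.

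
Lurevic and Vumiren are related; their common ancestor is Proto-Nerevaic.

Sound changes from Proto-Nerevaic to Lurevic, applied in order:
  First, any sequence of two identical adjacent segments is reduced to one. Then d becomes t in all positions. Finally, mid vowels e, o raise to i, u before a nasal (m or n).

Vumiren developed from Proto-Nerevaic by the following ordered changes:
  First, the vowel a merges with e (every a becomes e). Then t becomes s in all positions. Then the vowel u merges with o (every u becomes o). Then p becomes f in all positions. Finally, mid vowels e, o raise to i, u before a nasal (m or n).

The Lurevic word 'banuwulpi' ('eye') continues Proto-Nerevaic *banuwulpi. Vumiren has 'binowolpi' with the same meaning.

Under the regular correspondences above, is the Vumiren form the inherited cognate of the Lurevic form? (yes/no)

Derive the expected Vumiren reflex of *banuwulpi:
Vumiren: start from *banuwulpi.
  rule 1 (vowel merger): banuwulpi → benuwulpi
  rule 2: no change — benuwulpi
  rule 3 (vowel merger): benuwulpi → benowolpi
  rule 4 (unconditioned shift): benowolpi → benowolfi
  rule 5 (pre-nasal raising): benowolfi → binowolfi
  ⇒ Vumiren binowolfi
The regular Vumiren reflex would be 'binowolfi', but the attested form is 'binowolpi'. The correspondence is irregular, so they are not cognates (the Vumiren form has a different source).

no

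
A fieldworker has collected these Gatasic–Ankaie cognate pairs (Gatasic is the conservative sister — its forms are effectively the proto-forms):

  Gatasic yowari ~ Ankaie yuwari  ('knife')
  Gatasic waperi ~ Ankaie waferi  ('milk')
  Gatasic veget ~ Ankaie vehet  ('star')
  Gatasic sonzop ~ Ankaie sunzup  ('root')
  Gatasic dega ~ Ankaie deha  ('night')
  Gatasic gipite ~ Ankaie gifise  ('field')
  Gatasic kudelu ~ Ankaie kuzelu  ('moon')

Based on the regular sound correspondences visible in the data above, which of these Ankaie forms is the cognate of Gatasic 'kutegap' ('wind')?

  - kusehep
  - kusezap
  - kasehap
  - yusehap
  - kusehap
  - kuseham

gipite ~ gifise — Gatasic t corresponds to Ankaie s between vowels (before a front vowel).
dega ~ deha — Gatasic g corresponds to Ankaie h between vowels (before a back vowel).
Applying these to Gatasic 'kutegap':
  kutegap → kusegap   (t→s between vowels (before a front vowel))
  kusegap → kusehap   (g→h between vowels (before a back vowel))
So the Ankaie cognate is 'kusehap'.

kusehap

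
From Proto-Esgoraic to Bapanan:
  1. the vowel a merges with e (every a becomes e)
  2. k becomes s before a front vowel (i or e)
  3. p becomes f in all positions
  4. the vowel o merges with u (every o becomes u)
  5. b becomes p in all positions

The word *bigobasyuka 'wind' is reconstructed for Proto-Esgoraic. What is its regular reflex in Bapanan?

pigupesyuse

Bapanan: *bigobasyuka > bigobesyuke > bigobesyuse > bigubesyuse > pigupesyuse  (by vowel merger, palatalisation, vowel merger, unconditioned shift)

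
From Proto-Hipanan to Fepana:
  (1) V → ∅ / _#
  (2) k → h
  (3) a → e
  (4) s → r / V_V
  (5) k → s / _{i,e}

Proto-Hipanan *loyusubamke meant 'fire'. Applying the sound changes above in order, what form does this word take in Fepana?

loyurubemh

Fepana: start from *loyusubamke.
  rule 1 (apocope): loyusubamke → loyusubamk
  rule 2 (unconditioned shift): loyusubamk → loyusubamh
  rule 3 (vowel merger): loyusubamh → loyusubemh
  rule 4 (rhotacism): loyusubemh → loyurubemh
  rule 5: no change — loyurubemh
  ⇒ Fepana loyurubemh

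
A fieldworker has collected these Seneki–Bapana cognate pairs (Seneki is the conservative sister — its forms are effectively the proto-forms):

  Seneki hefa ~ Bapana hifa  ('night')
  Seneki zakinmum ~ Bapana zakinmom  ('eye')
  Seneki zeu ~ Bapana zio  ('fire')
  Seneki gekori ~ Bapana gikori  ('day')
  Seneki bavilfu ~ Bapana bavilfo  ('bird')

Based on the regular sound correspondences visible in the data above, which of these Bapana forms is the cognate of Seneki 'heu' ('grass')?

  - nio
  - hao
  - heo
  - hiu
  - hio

zeu ~ zio — Seneki e corresponds to Bapana i after a consonant, before a back vowel.
zeu ~ zio — Seneki u corresponds to Bapana o word-finally.
Applying these to Seneki 'heu':
  heu → hiu   (e→i after a consonant, before a back vowel)
  hiu → hio   (u→o word-finally)
So the Bapana cognate is 'hio'.

hio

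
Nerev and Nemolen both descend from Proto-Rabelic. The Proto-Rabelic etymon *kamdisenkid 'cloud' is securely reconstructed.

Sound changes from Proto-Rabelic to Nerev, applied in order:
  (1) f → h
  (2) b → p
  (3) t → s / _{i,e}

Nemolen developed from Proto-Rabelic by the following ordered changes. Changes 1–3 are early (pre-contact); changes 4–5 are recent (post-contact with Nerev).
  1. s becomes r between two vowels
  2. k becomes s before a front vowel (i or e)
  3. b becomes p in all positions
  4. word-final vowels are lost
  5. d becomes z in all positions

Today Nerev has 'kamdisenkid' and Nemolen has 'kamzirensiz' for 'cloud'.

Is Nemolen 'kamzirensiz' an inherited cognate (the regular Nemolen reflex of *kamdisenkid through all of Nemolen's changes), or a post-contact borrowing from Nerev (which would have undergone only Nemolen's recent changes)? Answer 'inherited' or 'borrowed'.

inherited

If inherited, *kamdisenkid would pass through all of Nemolen's changes:
Nemolen: *kamdisenkid
  kamdisenkid → kamdirenkid   [rhotacism]
  kamdirenkid → kamdirensid   [palatalisation]
  kamdirensid (rule 3 does not apply)
  kamdirensid (rule 4 does not apply)
  kamdirensid → kamzirensiz   [unconditioned shift]
  giving Nemolen kamzirensiz.
If borrowed from Nerev 'kamdisenkid' after the early changes, it would undergo only the recent ones:
  rule 4 (apocope): no change (kamdisenkid)
  rule 5 (unconditioned shift): kamdisenkid → kamzisenkiz
  ⇒ as a loan: kamzisenkiz
Nemolen 'kamzirensiz' matches the inherited outcome exactly, so it is an inherited cognate, not a loan.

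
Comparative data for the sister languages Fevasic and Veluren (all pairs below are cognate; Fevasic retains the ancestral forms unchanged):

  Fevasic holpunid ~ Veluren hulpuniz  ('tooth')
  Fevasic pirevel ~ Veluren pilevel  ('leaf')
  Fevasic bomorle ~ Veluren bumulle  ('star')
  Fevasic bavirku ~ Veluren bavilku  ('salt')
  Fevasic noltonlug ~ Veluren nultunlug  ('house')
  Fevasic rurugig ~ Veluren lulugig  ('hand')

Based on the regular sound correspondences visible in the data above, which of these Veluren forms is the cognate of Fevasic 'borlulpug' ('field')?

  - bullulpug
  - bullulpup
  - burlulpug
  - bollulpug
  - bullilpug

bullulpug

bomorle ~ bumulle — Fevasic o corresponds to Veluren u after a consonant, before r.
bomorle ~ bumulle, bavirku ~ bavilku — Fevasic r corresponds to Veluren l after a vowel, before a consonant other than r, m, n, p, b, f, v.
Applying these to Fevasic 'borlulpug':
  borlulpug → burlulpug   (o→u after a consonant, before r)
  burlulpug → bullulpug   (r→l after a vowel, before a consonant other than r, m, n, p, b, f, v)
So the Veluren cognate is 'bullulpug'.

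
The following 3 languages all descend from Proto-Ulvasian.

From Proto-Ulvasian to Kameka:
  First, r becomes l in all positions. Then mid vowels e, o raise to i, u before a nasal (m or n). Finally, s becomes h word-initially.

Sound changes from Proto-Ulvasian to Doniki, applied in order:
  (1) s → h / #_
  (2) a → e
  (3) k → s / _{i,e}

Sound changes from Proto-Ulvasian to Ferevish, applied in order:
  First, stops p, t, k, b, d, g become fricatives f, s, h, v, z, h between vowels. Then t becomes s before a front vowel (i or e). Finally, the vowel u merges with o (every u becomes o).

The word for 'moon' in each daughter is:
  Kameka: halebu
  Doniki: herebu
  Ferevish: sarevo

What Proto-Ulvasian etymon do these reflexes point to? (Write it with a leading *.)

*sarebu

Position 5: Kameka has b, Doniki has b, Ferevish has v. Kameka preserves b here (none of its changes turn any other segment into b), so the proto-segment is *b.
Position 3: Kameka has l, Doniki has r, Ferevish has r. Doniki preserves r here (none of its changes turn any other segment into r), so the proto-segment is *r.
Verify the candidate proto-form against each daughter:
Kameka: *sarebu > salebu > halebu  (by unconditioned shift, debuccalisation)
Doniki: start from *sarebu.
  rule 1 (debuccalisation): sarebu → harebu
  rule 2 (vowel merger): harebu → herebu
  rule 3: no change — herebu
  ⇒ Doniki herebu
Ferevish: start from *sarebu.
  rule 1 (intervocalic lenition): sarebu → sarevu
  rule 2: no change — sarevu
  rule 3 (vowel merger): sarevu → sarevo
  ⇒ Ferevish sarevo
Only *sarebu yields all of Kameka halebu, Doniki herebu, Ferevish sarevo.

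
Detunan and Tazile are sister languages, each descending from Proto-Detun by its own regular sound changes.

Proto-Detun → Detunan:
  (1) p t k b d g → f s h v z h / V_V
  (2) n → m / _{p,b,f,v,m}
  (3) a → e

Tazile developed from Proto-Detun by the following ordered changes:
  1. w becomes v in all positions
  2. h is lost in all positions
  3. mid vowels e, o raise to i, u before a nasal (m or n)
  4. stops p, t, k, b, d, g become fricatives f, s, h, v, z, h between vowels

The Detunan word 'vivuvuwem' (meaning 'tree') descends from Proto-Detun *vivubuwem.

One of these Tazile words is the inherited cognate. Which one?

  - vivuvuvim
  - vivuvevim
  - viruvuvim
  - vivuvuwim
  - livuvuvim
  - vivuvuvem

Tazile: *vivubuwem
  vivubuwem → vivubuvem   [unconditioned shift]
  vivubuvem (rule 2 does not apply)
  vivubuvem → vivubuvim   [pre-nasal raising]
  vivubuvim → vivuvuvim   [intervocalic lenition]
  giving Tazile vivuvuvim.
Among the options, 'vivuvuvim' alone shows every Tazile change applied in order.

vivuvuvim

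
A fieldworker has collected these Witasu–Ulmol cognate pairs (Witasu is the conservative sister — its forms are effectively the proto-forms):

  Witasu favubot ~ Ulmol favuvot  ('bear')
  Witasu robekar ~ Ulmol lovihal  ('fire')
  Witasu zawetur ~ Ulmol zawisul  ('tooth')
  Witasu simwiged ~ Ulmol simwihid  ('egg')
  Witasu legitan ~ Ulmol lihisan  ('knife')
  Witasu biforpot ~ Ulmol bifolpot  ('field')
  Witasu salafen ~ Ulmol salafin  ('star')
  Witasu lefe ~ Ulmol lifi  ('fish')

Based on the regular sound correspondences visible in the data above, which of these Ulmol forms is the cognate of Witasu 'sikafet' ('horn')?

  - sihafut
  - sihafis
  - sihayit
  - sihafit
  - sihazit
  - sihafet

robekar ~ lovihal — Witasu k corresponds to Ulmol h between vowels (before a back vowel).
robekar ~ lovihal, zawetur ~ zawisul — Witasu e corresponds to Ulmol i after a consonant, before a consonant other than r, m, n, p, b, f, v.
Applying these to Witasu 'sikafet':
  sikafet → sihafet   (k→h between vowels (before a back vowel))
  sihafet → sihafit   (e→i after a consonant, before a consonant other than r, m, n, p, b, f, v)
So the Ulmol cognate is 'sihafit'.

sihafit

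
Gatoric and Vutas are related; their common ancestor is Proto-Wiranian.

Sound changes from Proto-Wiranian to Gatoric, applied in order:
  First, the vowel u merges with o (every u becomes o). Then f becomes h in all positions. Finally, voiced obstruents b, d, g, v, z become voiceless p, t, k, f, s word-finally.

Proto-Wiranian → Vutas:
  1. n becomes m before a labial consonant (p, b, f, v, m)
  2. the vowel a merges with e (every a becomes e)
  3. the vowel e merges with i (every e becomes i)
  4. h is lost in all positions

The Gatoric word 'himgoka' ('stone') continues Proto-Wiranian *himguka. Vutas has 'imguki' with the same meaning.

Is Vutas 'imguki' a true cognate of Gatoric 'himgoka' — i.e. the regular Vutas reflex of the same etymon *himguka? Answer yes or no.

yes

Derive the expected Vutas reflex of *himguka:
Vutas: *himguka
  himguka (rule 1 does not apply)
  himguka → himguke   [vowel merger]
  himguke → himguki   [vowel merger]
  himguki → imguki   [h-loss]
  giving Vutas imguki.
Vutas 'imguki' matches the regular reflex exactly, so the pair is cognate.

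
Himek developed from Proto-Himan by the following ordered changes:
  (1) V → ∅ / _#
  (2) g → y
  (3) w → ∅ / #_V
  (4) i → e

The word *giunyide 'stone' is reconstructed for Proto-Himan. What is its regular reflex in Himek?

yeunyed

Himek: *giunyide > giunyid > yiunyid > yeunyed  (by apocope, unconditioned shift, vowel merger)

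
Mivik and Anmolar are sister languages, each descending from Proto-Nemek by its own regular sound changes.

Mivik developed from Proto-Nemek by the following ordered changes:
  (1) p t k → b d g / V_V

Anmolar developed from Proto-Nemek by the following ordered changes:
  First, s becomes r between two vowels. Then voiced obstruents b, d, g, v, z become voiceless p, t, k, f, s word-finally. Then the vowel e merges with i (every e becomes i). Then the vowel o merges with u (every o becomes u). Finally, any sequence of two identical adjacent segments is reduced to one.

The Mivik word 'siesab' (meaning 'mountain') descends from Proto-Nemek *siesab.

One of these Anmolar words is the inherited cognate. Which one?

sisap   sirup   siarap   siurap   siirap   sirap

Anmolar: *siesab > sierab > sierap > siirap > sirap  (by rhotacism, final devoicing, vowel merger, degemination)

sirap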